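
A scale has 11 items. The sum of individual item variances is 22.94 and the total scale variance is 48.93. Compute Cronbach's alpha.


alpha = (k/(k-1)) * (1 - sum(si^2)/s_total^2)
= (11/10) * (1 - 22.94/48.93)
alpha = 0.5843

0.5843


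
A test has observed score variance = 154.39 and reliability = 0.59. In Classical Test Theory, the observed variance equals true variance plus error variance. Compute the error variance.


var_true = rxx * var_obs = 0.59 * 154.39 = 91.0901
var_error = var_obs - var_true
var_error = 154.39 - 91.0901
var_error = 63.2999

63.2999


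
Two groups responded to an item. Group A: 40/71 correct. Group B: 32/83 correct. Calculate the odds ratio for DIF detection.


Odds_A = 40/31 = 1.2903
Odds_B = 32/51 = 0.6275
OR = Odds_A / Odds_B = 1.2903 / 0.6275
Exactly, OR = (40 * 51) / (31 * 32) = 2040 / 992
OR = 2.0565

2.0565


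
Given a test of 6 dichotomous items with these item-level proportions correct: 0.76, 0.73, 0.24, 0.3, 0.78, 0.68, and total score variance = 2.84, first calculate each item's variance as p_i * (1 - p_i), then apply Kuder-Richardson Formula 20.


For each item, compute p_i * q_i:
  Item 1: 0.76 * 0.24 = 0.1824
  Item 2: 0.73 * 0.27 = 0.1971
  Item 3: 0.24 * 0.76 = 0.1824
  Item 4: 0.3 * 0.7 = 0.21
  Item 5: 0.78 * 0.22 = 0.1716
  Item 6: 0.68 * 0.32 = 0.2176
Sum(p_i * q_i) = 0.1824 + 0.1971 + 0.1824 + 0.21 + 0.1716 + 0.2176 = 1.1611
KR-20 = (k/(k-1)) * (1 - Sum(p_i*q_i) / Var_total)
= (6/5) * (1 - 1.1611/2.84)
= 1.2 * 0.5912
KR-20 = 0.7094

0.7094


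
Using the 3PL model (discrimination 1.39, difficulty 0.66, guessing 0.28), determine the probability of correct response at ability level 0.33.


logit = 1.39*(0.33 - 0.66) = -0.4587
P* = 1/(1 + exp(--0.4587)) = 0.3873
P = 0.28 + (1 - 0.28) * 0.3873
P = 0.5589

0.5589


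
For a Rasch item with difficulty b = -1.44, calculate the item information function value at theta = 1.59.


P = 1/(1+exp(-(1.59--1.44))) = 0.9539
I = P*(1-P) = 0.9539 * 0.0461
I = 0.044

0.044


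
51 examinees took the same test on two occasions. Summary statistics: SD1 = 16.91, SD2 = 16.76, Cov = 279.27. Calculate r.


r = cov(X,Y) / (SD_X * SD_Y)
r = 279.27 / (16.91 * 16.76)
r = 279.27 / 283.4116
r = 0.9854

0.9854


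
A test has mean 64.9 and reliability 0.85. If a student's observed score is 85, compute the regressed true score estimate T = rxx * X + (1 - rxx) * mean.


T_est = rxx * X + (1 - rxx) * mean
T_est = 0.85 * 85 + 0.15 * 64.9
T_est = 72.25 + 9.735
T_est = 81.985

81.985


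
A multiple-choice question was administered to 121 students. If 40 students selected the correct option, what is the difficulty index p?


Item difficulty p = number correct / total examinees
p = 40 / 121
p = 0.3306

0.3306


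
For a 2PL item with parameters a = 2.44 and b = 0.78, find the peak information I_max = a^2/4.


For 2PL, max info at theta = b = 0.78
I_max = a^2 / 4 = 2.44^2 / 4
= 5.9536 / 4
I_max = 1.4884

1.4884


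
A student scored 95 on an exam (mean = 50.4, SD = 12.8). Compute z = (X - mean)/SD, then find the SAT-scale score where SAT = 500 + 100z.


z = (X - mean) / SD = (95 - 50.4) / 12.8
z = 44.6 / 12.8
z = 3.4844
SAT-scale = SAT = 500 + 100z
Carry z at full precision (z = 44.6 / 12.8) into the conversion:
SAT-scale = 500 + 100 * (44.6 / 12.8) = 500 + 4460 / 12.8
SAT-scale = 500 + 348.4375
SAT-scale = 848.4375

848.4375


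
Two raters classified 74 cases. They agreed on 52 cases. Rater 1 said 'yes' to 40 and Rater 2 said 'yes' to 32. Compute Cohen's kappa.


P_o = 52/74 = 0.702703
P_e = (40*32 + 34*42) / 5476 = 0.494522
kappa = (P_o - P_e) / (1 - P_e)
kappa = (0.702703 - 0.494522) / (1 - 0.494522)
kappa = 0.4118

0.4118


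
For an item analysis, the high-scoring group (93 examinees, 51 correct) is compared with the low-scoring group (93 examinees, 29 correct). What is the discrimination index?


p_upper = 51/93 = 0.5484
p_lower = 29/93 = 0.3118
D = 0.5484 - 0.3118 = 0.2366

0.2366


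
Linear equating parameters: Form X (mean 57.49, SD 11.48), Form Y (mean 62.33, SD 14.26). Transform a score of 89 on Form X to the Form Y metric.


slope = SD_Y / SD_X = 14.26 / 11.48 ~ 1.2422
intercept = mean_Y - slope * mean_X = 62.33 - (14.26 / 11.48) * 57.49 ~ -9.0818
Y = slope * X + intercept. To avoid rounding drift from the rounded slope/intercept, evaluate the equivalent form Y = mean_Y + SD_Y * (X - mean_X) / SD_X at full precision:
Y = 62.33 + 14.26 * (89 - 57.49) / 11.48
Y = 62.33 + 14.26 * 31.51 / 11.48
Y = 62.33 + 449.3326 / 11.48
Y = 62.33 + 39.1405
Y = 101.4705

101.4705


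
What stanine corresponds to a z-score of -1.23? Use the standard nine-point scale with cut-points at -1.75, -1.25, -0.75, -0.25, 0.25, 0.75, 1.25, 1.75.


Stanine boundaries: [-1.75, -1.25, -0.75, -0.25, 0.25, 0.75, 1.25, 1.75]
z = -1.23
Check each boundary:
  z >= -1.75 -> could be stanine 2
  z >= -1.25 -> could be stanine 3
  z < -0.75
  z < -0.25
  z < 0.25
  z < 0.75
  z < 1.25
  z < 1.75
Highest qualifying boundary gives stanine = 3

3


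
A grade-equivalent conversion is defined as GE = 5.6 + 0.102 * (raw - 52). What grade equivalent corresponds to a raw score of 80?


raw - median = 80 - 52 = 28
slope * diff = 0.102 * 28 = 2.856
GE = 5.6 + 2.856
GE = 8.456

8.456


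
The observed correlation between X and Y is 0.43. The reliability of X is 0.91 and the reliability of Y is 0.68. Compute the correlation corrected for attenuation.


r_corrected = rxy / sqrt(rxx * ryy)
= 0.43 / sqrt(0.91 * 0.68)
= 0.43 / sqrt(0.6188)
= 0.43 / 0.786638
r_corrected = 0.5466

0.5466


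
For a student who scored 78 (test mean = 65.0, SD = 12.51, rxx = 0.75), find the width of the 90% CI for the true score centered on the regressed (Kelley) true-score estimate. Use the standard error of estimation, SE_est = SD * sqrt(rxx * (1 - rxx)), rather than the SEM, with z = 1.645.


True score estimate = 0.75*78 + 0.25*65.0 = 74.75
SE_est = SD * sqrt(rxx * (1 - rxx)) = 12.51 * sqrt(0.75 * 0.25) = 12.51 * sqrt(0.1875) = 5.416989
CI = T_est +/- z * SE_est, so width = 2 * z * SE_est = 2 * 1.645 * 5.416989
Width = 17.8219

17.8219


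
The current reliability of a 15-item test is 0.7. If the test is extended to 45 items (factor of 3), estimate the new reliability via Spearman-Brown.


r_new = (n * rxx) / (1 + (n-1) * rxx)
r_new = (3 * 0.7) / (1 + 2 * 0.7)
r_new = 2.1 / 2.4
r_new = 0.875

0.875


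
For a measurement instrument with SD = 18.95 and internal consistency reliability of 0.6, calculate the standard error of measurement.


SEM = SD * sqrt(1 - rxx)
SEM = 18.95 * sqrt(1 - 0.6)
SEM = 18.95 * sqrt(0.4) = 18.95 * 0.632456
SEM = 11.985

11.985


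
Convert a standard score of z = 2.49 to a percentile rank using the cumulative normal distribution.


CDF(z) = 0.5 * (1 + erf(z/sqrt(2)))
erf(1.7607) = 0.9872
CDF = 0.9936
Percentile rank = 0.9936 * 100 = 99.36

99.36


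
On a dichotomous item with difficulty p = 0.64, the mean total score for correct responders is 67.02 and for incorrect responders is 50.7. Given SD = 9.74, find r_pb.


q = 1 - p = 0.36
rpb = ((M1 - M0) / SD) * sqrt(p * q)
rpb = ((67.02 - 50.7) / 9.74) * sqrt(0.64 * 0.36)
rpb = 0.8043

0.8043


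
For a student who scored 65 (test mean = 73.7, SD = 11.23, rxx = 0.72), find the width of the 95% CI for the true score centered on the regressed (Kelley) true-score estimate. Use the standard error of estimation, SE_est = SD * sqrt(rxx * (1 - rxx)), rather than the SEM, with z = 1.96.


True score estimate = 0.72*65 + 0.28*73.7 = 67.436
SE_est = SD * sqrt(rxx * (1 - rxx)) = 11.23 * sqrt(0.72 * 0.28) = 11.23 * sqrt(0.2016) = 5.042257
CI = T_est +/- z * SE_est, so width = 2 * z * SE_est = 2 * 1.96 * 5.042257
Width = 19.7656

19.7656


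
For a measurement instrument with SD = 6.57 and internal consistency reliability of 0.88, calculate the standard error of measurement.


SEM = SD * sqrt(1 - rxx)
SEM = 6.57 * sqrt(1 - 0.88)
SEM = 6.57 * sqrt(0.12) = 6.57 * 0.34641
SEM = 2.2759

2.2759


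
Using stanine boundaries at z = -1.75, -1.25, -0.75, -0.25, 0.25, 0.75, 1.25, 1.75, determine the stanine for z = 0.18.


Stanine boundaries: [-1.75, -1.25, -0.75, -0.25, 0.25, 0.75, 1.25, 1.75]
z = 0.18
Check each boundary:
  z >= -1.75 -> could be stanine 2
  z >= -1.25 -> could be stanine 3
  z >= -0.75 -> could be stanine 4
  z >= -0.25 -> could be stanine 5
  z < 0.25
  z < 0.75
  z < 1.25
  z < 1.75
Highest qualifying boundary gives stanine = 5

5


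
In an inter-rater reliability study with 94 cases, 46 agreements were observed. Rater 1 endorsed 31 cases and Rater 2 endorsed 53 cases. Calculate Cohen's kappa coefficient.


P_o = 46/94 = 0.489362
P_e = (31*53 + 63*41) / 8836 = 0.478271
kappa = (P_o - P_e) / (1 - P_e)
kappa = (0.489362 - 0.478271) / (1 - 0.478271)
kappa = 0.0213

0.0213


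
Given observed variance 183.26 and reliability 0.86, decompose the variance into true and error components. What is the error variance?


var_true = rxx * var_obs = 0.86 * 183.26 = 157.6036
var_error = var_obs - var_true
var_error = 183.26 - 157.6036
var_error = 25.6564

25.6564


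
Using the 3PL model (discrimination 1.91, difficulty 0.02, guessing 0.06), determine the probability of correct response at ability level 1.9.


logit = 1.91*(1.9 - 0.02) = 3.5908
P* = 1/(1 + exp(-3.5908)) = 0.9732
P = 0.06 + (1 - 0.06) * 0.9732
P = 0.9748

0.9748


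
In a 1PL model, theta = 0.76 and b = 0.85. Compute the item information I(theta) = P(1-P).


P = 1/(1+exp(-(0.76-0.85))) = 0.4775
I = P*(1-P) = 0.4775 * 0.5225
I = 0.2495

0.2495


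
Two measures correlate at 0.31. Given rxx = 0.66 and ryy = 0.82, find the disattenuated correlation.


r_corrected = rxy / sqrt(rxx * ryy)
= 0.31 / sqrt(0.66 * 0.82)
= 0.31 / sqrt(0.5412)
= 0.31 / 0.735663
r_corrected = 0.4214

0.4214


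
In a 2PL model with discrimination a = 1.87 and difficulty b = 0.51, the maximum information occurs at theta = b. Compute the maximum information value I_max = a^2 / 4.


For 2PL, max info at theta = b = 0.51
I_max = a^2 / 4 = 1.87^2 / 4
= 3.4969 / 4
I_max = 0.8742

0.8742


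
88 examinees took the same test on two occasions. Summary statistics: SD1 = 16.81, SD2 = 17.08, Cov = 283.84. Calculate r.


r = cov(X,Y) / (SD_X * SD_Y)
r = 283.84 / (16.81 * 17.08)
r = 283.84 / 287.1148
r = 0.9886

0.9886


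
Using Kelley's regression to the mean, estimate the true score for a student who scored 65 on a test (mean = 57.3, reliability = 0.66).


T_est = rxx * X + (1 - rxx) * mean
T_est = 0.66 * 65 + 0.34 * 57.3
T_est = 42.9 + 19.482
T_est = 62.382

62.382


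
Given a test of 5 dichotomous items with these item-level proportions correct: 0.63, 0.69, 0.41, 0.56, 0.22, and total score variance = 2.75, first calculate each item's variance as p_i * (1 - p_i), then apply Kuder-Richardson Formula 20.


For each item, compute p_i * q_i:
  Item 1: 0.63 * 0.37 = 0.2331
  Item 2: 0.69 * 0.31 = 0.2139
  Item 3: 0.41 * 0.59 = 0.2419
  Item 4: 0.56 * 0.44 = 0.2464
  Item 5: 0.22 * 0.78 = 0.1716
Sum(p_i * q_i) = 0.2331 + 0.2139 + 0.2419 + 0.2464 + 0.1716 = 1.1069
KR-20 = (k/(k-1)) * (1 - Sum(p_i*q_i) / Var_total)
= (5/4) * (1 - 1.1069/2.75)
= 1.25 * 0.5975
KR-20 = 0.7469

0.7469


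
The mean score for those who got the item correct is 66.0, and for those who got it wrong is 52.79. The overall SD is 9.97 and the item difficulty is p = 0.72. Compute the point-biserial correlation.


q = 1 - p = 0.28
rpb = ((M1 - M0) / SD) * sqrt(p * q)
rpb = ((66.0 - 52.79) / 9.97) * sqrt(0.72 * 0.28)
rpb = 0.5949

0.5949


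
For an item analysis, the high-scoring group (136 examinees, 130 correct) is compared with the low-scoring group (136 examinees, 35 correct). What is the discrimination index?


p_upper = 130/136 = 0.9559
p_lower = 35/136 = 0.2574
D = 0.9559 - 0.2574 = 0.6985

0.6985


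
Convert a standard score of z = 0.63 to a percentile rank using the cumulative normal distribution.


CDF(z) = 0.5 * (1 + erf(z/sqrt(2)))
erf(0.4455) = 0.4713
CDF = 0.7357
Percentile rank = 0.7357 * 100 = 73.57

73.57


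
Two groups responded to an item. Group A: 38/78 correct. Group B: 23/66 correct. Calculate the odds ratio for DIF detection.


Odds_A = 38/40 = 0.95
Odds_B = 23/43 = 0.5349
OR = Odds_A / Odds_B = 0.95 / 0.5349
Exactly, OR = (38 * 43) / (40 * 23) = 1634 / 920
OR = 1.7761

1.7761


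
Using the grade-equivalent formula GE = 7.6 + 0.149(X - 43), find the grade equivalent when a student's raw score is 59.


raw - median = 59 - 43 = 16
slope * diff = 0.149 * 16 = 2.384
GE = 7.6 + 2.384
GE = 9.984

9.984


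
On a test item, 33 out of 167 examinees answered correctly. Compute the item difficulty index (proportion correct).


Item difficulty p = number correct / total examinees
p = 33 / 167
p = 0.1976

0.1976


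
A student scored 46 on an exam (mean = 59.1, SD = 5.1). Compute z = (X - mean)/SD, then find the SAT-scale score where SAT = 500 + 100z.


z = (X - mean) / SD = (46 - 59.1) / 5.1
z = -13.1 / 5.1
z = -2.5686
SAT-scale = SAT = 500 + 100z
Carry z at full precision (z = -13.1 / 5.1) into the conversion:
SAT-scale = 500 + 100 * (-13.1 / 5.1) = 500 + -1310 / 5.1
SAT-scale = 500 + -256.8627
SAT-scale = 243.1373

243.1373


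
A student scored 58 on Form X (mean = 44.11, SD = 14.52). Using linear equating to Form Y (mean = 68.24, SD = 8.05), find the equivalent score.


slope = SD_Y / SD_X = 8.05 / 14.52 ~ 0.5544
intercept = mean_Y - slope * mean_X = 68.24 - (8.05 / 14.52) * 44.11 ~ 43.7851
Y = slope * X + intercept. To avoid rounding drift from the rounded slope/intercept, evaluate the equivalent form Y = mean_Y + SD_Y * (X - mean_X) / SD_X at full precision:
Y = 68.24 + 8.05 * (58 - 44.11) / 14.52
Y = 68.24 + 8.05 * 13.89 / 14.52
Y = 68.24 + 111.8145 / 14.52
Y = 68.24 + 7.7007
Y = 75.9407

75.9407


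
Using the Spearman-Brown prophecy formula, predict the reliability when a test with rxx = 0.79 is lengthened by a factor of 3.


r_new = (n * rxx) / (1 + (n-1) * rxx)
r_new = (3 * 0.79) / (1 + 2 * 0.79)
r_new = 2.37 / 2.58
r_new = 0.9186

0.9186


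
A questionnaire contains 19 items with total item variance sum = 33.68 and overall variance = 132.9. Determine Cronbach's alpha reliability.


alpha = (k/(k-1)) * (1 - sum(si^2)/s_total^2)
= (19/18) * (1 - 33.68/132.9)
alpha = 0.7881

0.7881


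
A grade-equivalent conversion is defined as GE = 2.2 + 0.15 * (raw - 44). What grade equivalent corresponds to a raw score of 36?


raw - median = 36 - 44 = -8
slope * diff = 0.15 * -8 = -1.2
GE = 2.2 + -1.2
GE = 1.0

1.0


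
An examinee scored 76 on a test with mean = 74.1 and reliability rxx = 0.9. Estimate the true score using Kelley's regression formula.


T_est = rxx * X + (1 - rxx) * mean
T_est = 0.9 * 76 + 0.1 * 74.1
T_est = 68.4 + 7.41
T_est = 75.81

75.81


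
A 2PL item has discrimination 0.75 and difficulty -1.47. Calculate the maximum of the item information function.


For 2PL, max info at theta = b = -1.47
I_max = a^2 / 4 = 0.75^2 / 4
= 0.5625 / 4
I_max = 0.1406

0.1406


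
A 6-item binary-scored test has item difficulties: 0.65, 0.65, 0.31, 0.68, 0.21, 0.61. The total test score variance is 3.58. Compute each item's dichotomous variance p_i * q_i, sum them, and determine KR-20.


For each item, compute p_i * q_i:
  Item 1: 0.65 * 0.35 = 0.2275
  Item 2: 0.65 * 0.35 = 0.2275
  Item 3: 0.31 * 0.69 = 0.2139
  Item 4: 0.68 * 0.32 = 0.2176
  Item 5: 0.21 * 0.79 = 0.1659
  Item 6: 0.61 * 0.39 = 0.2379
Sum(p_i * q_i) = 0.2275 + 0.2275 + 0.2139 + 0.2176 + 0.1659 + 0.2379 = 1.2903
KR-20 = (k/(k-1)) * (1 - Sum(p_i*q_i) / Var_total)
= (6/5) * (1 - 1.2903/3.58)
= 1.2 * 0.6396
KR-20 = 0.7675

0.7675


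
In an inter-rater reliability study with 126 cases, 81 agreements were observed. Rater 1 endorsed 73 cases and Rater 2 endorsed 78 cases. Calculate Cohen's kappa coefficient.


P_o = 81/126 = 0.642857
P_e = (73*78 + 53*48) / 15876 = 0.518896
kappa = (P_o - P_e) / (1 - P_e)
kappa = (0.642857 - 0.518896) / (1 - 0.518896)
kappa = 0.2577

0.2577


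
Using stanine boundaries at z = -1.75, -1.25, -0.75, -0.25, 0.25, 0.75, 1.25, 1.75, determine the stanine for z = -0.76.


Stanine boundaries: [-1.75, -1.25, -0.75, -0.25, 0.25, 0.75, 1.25, 1.75]
z = -0.76
Check each boundary:
  z >= -1.75 -> could be stanine 2
  z >= -1.25 -> could be stanine 3
  z < -0.75
  z < -0.25
  z < 0.25
  z < 0.75
  z < 1.25
  z < 1.75
Highest qualifying boundary gives stanine = 3

3


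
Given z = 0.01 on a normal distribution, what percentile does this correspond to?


CDF(z) = 0.5 * (1 + erf(z/sqrt(2)))
erf(0.0071) = 0.008
CDF = 0.504
Percentile rank = 0.504 * 100 = 50.4

50.4


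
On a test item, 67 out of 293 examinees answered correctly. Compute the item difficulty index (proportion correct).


Item difficulty p = number correct / total examinees
p = 67 / 293
p = 0.2287

0.2287


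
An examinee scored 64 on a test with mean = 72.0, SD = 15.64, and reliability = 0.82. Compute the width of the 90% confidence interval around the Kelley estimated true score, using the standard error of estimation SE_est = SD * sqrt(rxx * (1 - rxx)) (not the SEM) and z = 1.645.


True score estimate = 0.82*64 + 0.18*72.0 = 65.44
SE_est = SD * sqrt(rxx * (1 - rxx)) = 15.64 * sqrt(0.82 * 0.18) = 15.64 * sqrt(0.1476) = 6.008692
CI = T_est +/- z * SE_est, so width = 2 * z * SE_est = 2 * 1.645 * 6.008692
Width = 19.7686

19.7686


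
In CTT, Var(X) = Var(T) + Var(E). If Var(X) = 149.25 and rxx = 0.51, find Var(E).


var_true = rxx * var_obs = 0.51 * 149.25 = 76.1175
var_error = var_obs - var_true
var_error = 149.25 - 76.1175
var_error = 73.1325

73.1325


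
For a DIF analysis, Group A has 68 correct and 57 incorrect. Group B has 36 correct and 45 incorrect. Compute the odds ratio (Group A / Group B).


Odds_A = 68/57 = 1.193
Odds_B = 36/45 = 0.8
OR = Odds_A / Odds_B = 1.193 / 0.8
Exactly, OR = (68 * 45) / (57 * 36) = 3060 / 2052
OR = 1.4912

1.4912


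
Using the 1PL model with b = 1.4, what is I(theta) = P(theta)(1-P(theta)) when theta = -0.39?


P = 1/(1+exp(-(-0.39-1.4))) = 0.1431
I = P*(1-P) = 0.1431 * 0.8569
I = 0.1226

0.1226


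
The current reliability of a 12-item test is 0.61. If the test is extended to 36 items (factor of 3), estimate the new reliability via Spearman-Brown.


r_new = (n * rxx) / (1 + (n-1) * rxx)
r_new = (3 * 0.61) / (1 + 2 * 0.61)
r_new = 1.83 / 2.22
r_new = 0.8243

0.8243


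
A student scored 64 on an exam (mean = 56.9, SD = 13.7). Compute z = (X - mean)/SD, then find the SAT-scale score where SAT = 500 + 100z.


z = (X - mean) / SD = (64 - 56.9) / 13.7
z = 7.1 / 13.7
z = 0.5182
SAT-scale = SAT = 500 + 100z
Carry z at full precision (z = 7.1 / 13.7) into the conversion:
SAT-scale = 500 + 100 * (7.1 / 13.7) = 500 + 710 / 13.7
SAT-scale = 500 + 51.8248
SAT-scale = 551.8248

551.8248


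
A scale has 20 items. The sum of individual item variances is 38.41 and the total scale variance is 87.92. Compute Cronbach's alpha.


alpha = (k/(k-1)) * (1 - sum(si^2)/s_total^2)
= (20/19) * (1 - 38.41/87.92)
alpha = 0.5928

0.5928


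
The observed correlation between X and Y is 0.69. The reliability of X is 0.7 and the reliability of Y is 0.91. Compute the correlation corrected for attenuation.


r_corrected = rxy / sqrt(rxx * ryy)
= 0.69 / sqrt(0.7 * 0.91)
= 0.69 / sqrt(0.637)
= 0.69 / 0.798123
r_corrected = 0.8645

0.8645


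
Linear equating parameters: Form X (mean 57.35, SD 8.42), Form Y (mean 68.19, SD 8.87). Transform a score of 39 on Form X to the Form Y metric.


slope = SD_Y / SD_X = 8.87 / 8.42 ~ 1.0534
intercept = mean_Y - slope * mean_X = 68.19 - (8.87 / 8.42) * 57.35 ~ 7.775
Y = slope * X + intercept. To avoid rounding drift from the rounded slope/intercept, evaluate the equivalent form Y = mean_Y + SD_Y * (X - mean_X) / SD_X at full precision:
Y = 68.19 + 8.87 * (39 - 57.35) / 8.42
Y = 68.19 - 8.87 * 18.35 / 8.42
Y = 68.19 - 162.7645 / 8.42
Y = 68.19 - 19.3307
Y = 48.8593

48.8593


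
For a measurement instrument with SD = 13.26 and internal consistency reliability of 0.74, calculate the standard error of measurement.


SEM = SD * sqrt(1 - rxx)
SEM = 13.26 * sqrt(1 - 0.74)
SEM = 13.26 * sqrt(0.26) = 13.26 * 0.509902
SEM = 6.7613

6.7613


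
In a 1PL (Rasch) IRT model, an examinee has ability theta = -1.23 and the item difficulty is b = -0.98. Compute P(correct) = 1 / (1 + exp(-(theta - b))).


theta - b = -1.23 - -0.98 = -0.25
exp(-(theta - b)) = exp(0.25) = 1.284
P = 1 / (1 + 1.284)
P = 0.4378

0.4378


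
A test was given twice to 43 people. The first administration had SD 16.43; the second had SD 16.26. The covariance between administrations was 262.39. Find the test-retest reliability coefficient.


r = cov(X,Y) / (SD_X * SD_Y)
r = 262.39 / (16.43 * 16.26)
r = 262.39 / 267.1518
r = 0.9822

0.9822


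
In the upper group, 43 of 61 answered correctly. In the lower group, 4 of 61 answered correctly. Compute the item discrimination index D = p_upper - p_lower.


p_upper = 43/61 = 0.7049
p_lower = 4/61 = 0.0656
D = 0.7049 - 0.0656 = 0.6393

0.6393


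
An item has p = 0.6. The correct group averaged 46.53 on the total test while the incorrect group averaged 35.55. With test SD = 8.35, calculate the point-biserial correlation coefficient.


q = 1 - p = 0.4
rpb = ((M1 - M0) / SD) * sqrt(p * q)
rpb = ((46.53 - 35.55) / 8.35) * sqrt(0.6 * 0.4)
rpb = 0.6442

0.6442


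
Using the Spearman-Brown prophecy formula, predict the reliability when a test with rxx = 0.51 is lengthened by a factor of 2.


r_new = (n * rxx) / (1 + (n-1) * rxx)
r_new = (2 * 0.51) / (1 + 1 * 0.51)
r_new = 1.02 / 1.51
r_new = 0.6755

0.6755


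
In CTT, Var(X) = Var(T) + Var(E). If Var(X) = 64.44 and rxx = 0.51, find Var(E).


var_true = rxx * var_obs = 0.51 * 64.44 = 32.8644
var_error = var_obs - var_true
var_error = 64.44 - 32.8644
var_error = 31.5756

31.5756


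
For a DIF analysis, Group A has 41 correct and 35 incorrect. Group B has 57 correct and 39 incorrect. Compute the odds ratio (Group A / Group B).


Odds_A = 41/35 = 1.1714
Odds_B = 57/39 = 1.4615
OR = Odds_A / Odds_B = 1.1714 / 1.4615
Exactly, OR = (41 * 39) / (35 * 57) = 1599 / 1995
OR = 0.8015

0.8015


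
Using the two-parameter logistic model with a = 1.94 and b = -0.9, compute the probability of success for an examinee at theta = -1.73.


a*(theta - b) = 1.94 * (-1.73 - -0.9) = -1.6102
exp(--1.6102) = 5.0038
P = 1 / (1 + 5.0038)
P = 0.1666

0.1666


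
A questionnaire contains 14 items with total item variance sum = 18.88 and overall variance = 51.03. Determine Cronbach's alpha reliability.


alpha = (k/(k-1)) * (1 - sum(si^2)/s_total^2)
= (14/13) * (1 - 18.88/51.03)
alpha = 0.6785

0.6785


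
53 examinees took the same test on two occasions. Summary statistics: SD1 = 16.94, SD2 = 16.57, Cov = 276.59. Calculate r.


r = cov(X,Y) / (SD_X * SD_Y)
r = 276.59 / (16.94 * 16.57)
r = 276.59 / 280.6958
r = 0.9854

0.9854


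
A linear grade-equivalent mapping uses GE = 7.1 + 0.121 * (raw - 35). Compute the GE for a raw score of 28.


raw - median = 28 - 35 = -7
slope * diff = 0.121 * -7 = -0.847
GE = 7.1 + -0.847
GE = 6.253

6.253


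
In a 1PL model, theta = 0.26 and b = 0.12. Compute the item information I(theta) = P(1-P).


P = 1/(1+exp(-(0.26-0.12))) = 0.5349
I = P*(1-P) = 0.5349 * 0.4651
I = 0.2488

0.2488


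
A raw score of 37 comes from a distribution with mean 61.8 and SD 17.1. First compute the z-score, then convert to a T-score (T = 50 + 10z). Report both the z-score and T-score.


z = (X - mean) / SD = (37 - 61.8) / 17.1
z = -24.8 / 17.1
z = -1.4503
T-score = T = 50 + 10z
Carry z at full precision (z = -24.8 / 17.1) into the conversion:
T-score = 50 + 10 * (-24.8 / 17.1) = 50 + -248 / 17.1
T-score = 50 + -14.5029
T-score = 35.4971

35.4971


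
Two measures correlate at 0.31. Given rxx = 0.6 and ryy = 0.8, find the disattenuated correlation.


r_corrected = rxy / sqrt(rxx * ryy)
= 0.31 / sqrt(0.6 * 0.8)
= 0.31 / sqrt(0.48)
= 0.31 / 0.69282
r_corrected = 0.4474

0.4474


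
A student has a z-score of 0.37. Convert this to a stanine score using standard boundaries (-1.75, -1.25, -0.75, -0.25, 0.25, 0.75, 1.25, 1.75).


Stanine boundaries: [-1.75, -1.25, -0.75, -0.25, 0.25, 0.75, 1.25, 1.75]
z = 0.37
Check each boundary:
  z >= -1.75 -> could be stanine 2
  z >= -1.25 -> could be stanine 3
  z >= -0.75 -> could be stanine 4
  z >= -0.25 -> could be stanine 5
  z >= 0.25 -> could be stanine 6
  z < 0.75
  z < 1.25
  z < 1.75
Highest qualifying boundary gives stanine = 6

6


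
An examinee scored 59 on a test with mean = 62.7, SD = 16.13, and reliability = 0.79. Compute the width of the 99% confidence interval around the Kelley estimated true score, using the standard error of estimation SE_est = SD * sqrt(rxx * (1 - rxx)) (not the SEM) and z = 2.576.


True score estimate = 0.79*59 + 0.21*62.7 = 59.777
SE_est = SD * sqrt(rxx * (1 - rxx)) = 16.13 * sqrt(0.79 * 0.21) = 16.13 * sqrt(0.1659) = 6.569882
CI = T_est +/- z * SE_est, so width = 2 * z * SE_est = 2 * 2.576 * 6.569882
Width = 33.848

33.848


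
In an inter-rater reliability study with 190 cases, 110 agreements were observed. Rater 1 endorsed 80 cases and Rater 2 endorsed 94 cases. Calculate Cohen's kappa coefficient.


P_o = 110/190 = 0.578947
P_e = (80*94 + 110*96) / 36100 = 0.500831
kappa = (P_o - P_e) / (1 - P_e)
kappa = (0.578947 - 0.500831) / (1 - 0.500831)
kappa = 0.1565

0.1565


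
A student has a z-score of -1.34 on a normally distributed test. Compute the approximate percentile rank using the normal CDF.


CDF(z) = 0.5 * (1 + erf(z/sqrt(2)))
erf(-0.9475) = -0.8198
CDF = 0.0901
Percentile rank = 0.0901 * 100 = 9.01

9.01


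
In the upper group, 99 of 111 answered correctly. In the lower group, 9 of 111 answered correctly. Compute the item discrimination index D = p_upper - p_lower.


p_upper = 99/111 = 0.8919
p_lower = 9/111 = 0.0811
D = 0.8919 - 0.0811 = 0.8108

0.8108


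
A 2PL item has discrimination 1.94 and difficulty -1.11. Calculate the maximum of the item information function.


For 2PL, max info at theta = b = -1.11
I_max = a^2 / 4 = 1.94^2 / 4
= 3.7636 / 4
I_max = 0.9409

0.9409


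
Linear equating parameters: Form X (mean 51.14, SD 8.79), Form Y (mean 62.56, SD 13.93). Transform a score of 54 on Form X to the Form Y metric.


slope = SD_Y / SD_X = 13.93 / 8.79 ~ 1.5848
intercept = mean_Y - slope * mean_X = 62.56 - (13.93 / 8.79) * 51.14 ~ -18.4844
Y = slope * X + intercept. To avoid rounding drift from the rounded slope/intercept, evaluate the equivalent form Y = mean_Y + SD_Y * (X - mean_X) / SD_X at full precision:
Y = 62.56 + 13.93 * (54 - 51.14) / 8.79
Y = 62.56 + 13.93 * 2.86 / 8.79
Y = 62.56 + 39.8398 / 8.79
Y = 62.56 + 4.5324
Y = 67.0924

67.0924


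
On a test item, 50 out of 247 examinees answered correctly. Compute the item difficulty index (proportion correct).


Item difficulty p = number correct / total examinees
p = 50 / 247
p = 0.2024

0.2024


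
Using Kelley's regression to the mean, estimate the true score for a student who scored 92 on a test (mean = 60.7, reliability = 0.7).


T_est = rxx * X + (1 - rxx) * mean
T_est = 0.7 * 92 + 0.3 * 60.7
T_est = 64.4 + 18.21
T_est = 82.61

82.61


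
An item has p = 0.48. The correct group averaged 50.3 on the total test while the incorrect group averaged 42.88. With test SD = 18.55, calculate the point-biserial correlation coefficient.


q = 1 - p = 0.52
rpb = ((M1 - M0) / SD) * sqrt(p * q)
rpb = ((50.3 - 42.88) / 18.55) * sqrt(0.48 * 0.52)
rpb = 0.1998

0.1998


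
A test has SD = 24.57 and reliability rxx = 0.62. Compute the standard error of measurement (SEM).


SEM = SD * sqrt(1 - rxx)
SEM = 24.57 * sqrt(1 - 0.62)
SEM = 24.57 * sqrt(0.38) = 24.57 * 0.616441
SEM = 15.146

15.146


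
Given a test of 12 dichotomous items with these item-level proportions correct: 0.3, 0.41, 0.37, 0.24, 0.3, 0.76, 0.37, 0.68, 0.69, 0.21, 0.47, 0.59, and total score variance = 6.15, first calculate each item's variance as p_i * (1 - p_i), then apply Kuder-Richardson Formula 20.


For each item, compute p_i * q_i:
  Item 1: 0.3 * 0.7 = 0.21
  Item 2: 0.41 * 0.59 = 0.2419
  Item 3: 0.37 * 0.63 = 0.2331
  Item 4: 0.24 * 0.76 = 0.1824
  Item 5: 0.3 * 0.7 = 0.21
  Item 6: 0.76 * 0.24 = 0.1824
  Item 7: 0.37 * 0.63 = 0.2331
  Item 8: 0.68 * 0.32 = 0.2176
  Item 9: 0.69 * 0.31 = 0.2139
  Item 10: 0.21 * 0.79 = 0.1659
  Item 11: 0.47 * 0.53 = 0.2491
  Item 12: 0.59 * 0.41 = 0.2419
Sum(p_i * q_i) = 0.21 + 0.2419 + 0.2331 + 0.1824 + 0.21 + 0.1824 + 0.2331 + 0.2176 + 0.2139 + 0.1659 + 0.2491 + 0.2419 = 2.5813
KR-20 = (k/(k-1)) * (1 - Sum(p_i*q_i) / Var_total)
= (12/11) * (1 - 2.5813/6.15)
= 1.0909 * 0.5803
KR-20 = 0.633

0.633


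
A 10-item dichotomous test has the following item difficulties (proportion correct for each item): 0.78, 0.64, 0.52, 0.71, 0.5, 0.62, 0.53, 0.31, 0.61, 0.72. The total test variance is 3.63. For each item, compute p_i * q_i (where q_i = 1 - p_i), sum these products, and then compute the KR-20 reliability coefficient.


For each item, compute p_i * q_i:
  Item 1: 0.78 * 0.22 = 0.1716
  Item 2: 0.64 * 0.36 = 0.2304
  Item 3: 0.52 * 0.48 = 0.2496
  Item 4: 0.71 * 0.29 = 0.2059
  Item 5: 0.5 * 0.5 = 0.25
  Item 6: 0.62 * 0.38 = 0.2356
  Item 7: 0.53 * 0.47 = 0.2491
  Item 8: 0.31 * 0.69 = 0.2139
  Item 9: 0.61 * 0.39 = 0.2379
  Item 10: 0.72 * 0.28 = 0.2016
Sum(p_i * q_i) = 0.1716 + 0.2304 + 0.2496 + 0.2059 + 0.25 + 0.2356 + 0.2491 + 0.2139 + 0.2379 + 0.2016 = 2.2456
KR-20 = (k/(k-1)) * (1 - Sum(p_i*q_i) / Var_total)
= (10/9) * (1 - 2.2456/3.63)
= 1.1111 * 0.3814
KR-20 = 0.4238

0.4238


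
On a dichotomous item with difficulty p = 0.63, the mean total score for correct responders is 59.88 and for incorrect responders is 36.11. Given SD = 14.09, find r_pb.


q = 1 - p = 0.37
rpb = ((M1 - M0) / SD) * sqrt(p * q)
rpb = ((59.88 - 36.11) / 14.09) * sqrt(0.63 * 0.37)
rpb = 0.8145

0.8145


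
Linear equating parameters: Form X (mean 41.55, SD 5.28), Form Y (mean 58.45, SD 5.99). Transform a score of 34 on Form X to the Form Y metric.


slope = SD_Y / SD_X = 5.99 / 5.28 ~ 1.1345
intercept = mean_Y - slope * mean_X = 58.45 - (5.99 / 5.28) * 41.55 ~ 11.3128
Y = slope * X + intercept. To avoid rounding drift from the rounded slope/intercept, evaluate the equivalent form Y = mean_Y + SD_Y * (X - mean_X) / SD_X at full precision:
Y = 58.45 + 5.99 * (34 - 41.55) / 5.28
Y = 58.45 - 5.99 * 7.55 / 5.28
Y = 58.45 - 45.2245 / 5.28
Y = 58.45 - 8.5652
Y = 49.8848

49.8848


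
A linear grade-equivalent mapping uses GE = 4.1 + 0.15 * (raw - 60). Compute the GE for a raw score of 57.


raw - median = 57 - 60 = -3
slope * diff = 0.15 * -3 = -0.45
GE = 4.1 + -0.45
GE = 3.65

3.65


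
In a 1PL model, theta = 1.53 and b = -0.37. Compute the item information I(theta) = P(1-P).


P = 1/(1+exp(-(1.53--0.37))) = 0.8699
I = P*(1-P) = 0.8699 * 0.1301
I = 0.1132

0.1132


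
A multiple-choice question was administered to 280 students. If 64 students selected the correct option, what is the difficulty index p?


Item difficulty p = number correct / total examinees
p = 64 / 280
p = 0.2286

0.2286


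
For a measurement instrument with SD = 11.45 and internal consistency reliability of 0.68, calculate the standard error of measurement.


SEM = SD * sqrt(1 - rxx)
SEM = 11.45 * sqrt(1 - 0.68)
SEM = 11.45 * sqrt(0.32) = 11.45 * 0.565685
SEM = 6.4771

6.4771


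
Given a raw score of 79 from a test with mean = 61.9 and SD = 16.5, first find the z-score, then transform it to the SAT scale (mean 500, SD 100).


z = (X - mean) / SD = (79 - 61.9) / 16.5
z = 17.1 / 16.5
z = 1.0364
SAT-scale = SAT = 500 + 100z
Carry z at full precision (z = 17.1 / 16.5) into the conversion:
SAT-scale = 500 + 100 * (17.1 / 16.5) = 500 + 1710 / 16.5
SAT-scale = 500 + 103.6364
SAT-scale = 603.6364

603.6364


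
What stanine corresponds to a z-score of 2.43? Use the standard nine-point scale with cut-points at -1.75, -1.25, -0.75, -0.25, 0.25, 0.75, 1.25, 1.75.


Stanine boundaries: [-1.75, -1.25, -0.75, -0.25, 0.25, 0.75, 1.25, 1.75]
z = 2.43
Check each boundary:
  z >= -1.75 -> could be stanine 2
  z >= -1.25 -> could be stanine 3
  z >= -0.75 -> could be stanine 4
  z >= -0.25 -> could be stanine 5
  z >= 0.25 -> could be stanine 6
  z >= 0.75 -> could be stanine 7
  z >= 1.25 -> could be stanine 8
  z >= 1.75 -> could be stanine 9
Highest qualifying boundary gives stanine = 9

9


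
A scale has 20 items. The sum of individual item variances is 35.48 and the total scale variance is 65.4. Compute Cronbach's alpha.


alpha = (k/(k-1)) * (1 - sum(si^2)/s_total^2)
= (20/19) * (1 - 35.48/65.4)
alpha = 0.4816

0.4816


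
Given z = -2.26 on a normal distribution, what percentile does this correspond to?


CDF(z) = 0.5 * (1 + erf(z/sqrt(2)))
erf(-1.5981) = -0.9762
CDF = 0.0119
Percentile rank = 0.0119 * 100 = 1.19

1.19


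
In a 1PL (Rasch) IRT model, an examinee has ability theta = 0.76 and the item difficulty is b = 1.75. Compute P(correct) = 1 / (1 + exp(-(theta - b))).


theta - b = 0.76 - 1.75 = -0.99
exp(-(theta - b)) = exp(0.99) = 2.6912
P = 1 / (1 + 2.6912)
P = 0.2709

0.2709


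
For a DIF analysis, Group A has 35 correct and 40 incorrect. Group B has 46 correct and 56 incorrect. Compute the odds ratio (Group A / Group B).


Odds_A = 35/40 = 0.875
Odds_B = 46/56 = 0.8214
OR = Odds_A / Odds_B = 0.875 / 0.8214
Exactly, OR = (35 * 56) / (40 * 46) = 1960 / 1840
OR = 1.0652

1.0652


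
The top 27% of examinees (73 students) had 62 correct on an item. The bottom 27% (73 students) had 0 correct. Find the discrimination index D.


p_upper = 62/73 = 0.8493
p_lower = 0/73 = 0.0
D = 0.8493 - 0.0 = 0.8493

0.8493


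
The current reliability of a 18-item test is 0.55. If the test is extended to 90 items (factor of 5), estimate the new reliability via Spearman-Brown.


r_new = (n * rxx) / (1 + (n-1) * rxx)
r_new = (5 * 0.55) / (1 + 4 * 0.55)
r_new = 2.75 / 3.2
r_new = 0.8594

0.8594


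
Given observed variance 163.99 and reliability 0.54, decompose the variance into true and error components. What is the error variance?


var_true = rxx * var_obs = 0.54 * 163.99 = 88.5546
var_error = var_obs - var_true
var_error = 163.99 - 88.5546
var_error = 75.4354

75.4354


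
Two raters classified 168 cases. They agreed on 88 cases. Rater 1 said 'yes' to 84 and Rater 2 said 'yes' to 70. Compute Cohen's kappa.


P_o = 88/168 = 0.52381
P_e = (84*70 + 84*98) / 28224 = 0.5
kappa = (P_o - P_e) / (1 - P_e)
kappa = (0.52381 - 0.5) / (1 - 0.5)
kappa = 0.0476

0.0476


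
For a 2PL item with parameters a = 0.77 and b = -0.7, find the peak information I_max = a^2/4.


For 2PL, max info at theta = b = -0.7
I_max = a^2 / 4 = 0.77^2 / 4
= 0.5929 / 4
I_max = 0.1482

0.1482


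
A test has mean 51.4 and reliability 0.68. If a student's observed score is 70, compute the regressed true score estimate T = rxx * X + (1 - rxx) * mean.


T_est = rxx * X + (1 - rxx) * mean
T_est = 0.68 * 70 + 0.32 * 51.4
T_est = 47.6 + 16.448
T_est = 64.048

64.048


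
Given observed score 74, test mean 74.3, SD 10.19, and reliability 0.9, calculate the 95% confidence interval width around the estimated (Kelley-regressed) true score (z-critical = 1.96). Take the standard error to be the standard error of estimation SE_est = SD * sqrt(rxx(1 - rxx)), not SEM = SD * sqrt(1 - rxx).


True score estimate = 0.9*74 + 0.1*74.3 = 74.03
SE_est = SD * sqrt(rxx * (1 - rxx)) = 10.19 * sqrt(0.9 * 0.1) = 10.19 * sqrt(0.09) = 3.057
CI = T_est +/- z * SE_est, so width = 2 * z * SE_est = 2 * 1.96 * 3.057
Width = 11.9834

11.9834


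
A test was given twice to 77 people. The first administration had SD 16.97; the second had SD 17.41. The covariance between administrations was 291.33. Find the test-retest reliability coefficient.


r = cov(X,Y) / (SD_X * SD_Y)
r = 291.33 / (16.97 * 17.41)
r = 291.33 / 295.4477
r = 0.9861

0.9861


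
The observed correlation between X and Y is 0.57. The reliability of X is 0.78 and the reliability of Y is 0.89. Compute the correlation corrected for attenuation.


r_corrected = rxy / sqrt(rxx * ryy)
= 0.57 / sqrt(0.78 * 0.89)
= 0.57 / sqrt(0.6942)
= 0.57 / 0.833187
r_corrected = 0.6841

0.6841


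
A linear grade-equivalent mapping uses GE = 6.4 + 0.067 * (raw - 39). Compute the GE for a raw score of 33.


raw - median = 33 - 39 = -6
slope * diff = 0.067 * -6 = -0.402
GE = 6.4 + -0.402
GE = 5.998

5.998


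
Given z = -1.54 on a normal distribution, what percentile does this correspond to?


CDF(z) = 0.5 * (1 + erf(z/sqrt(2)))
erf(-1.0889) = -0.8764
CDF = 0.0618
Percentile rank = 0.0618 * 100 = 6.18

6.18


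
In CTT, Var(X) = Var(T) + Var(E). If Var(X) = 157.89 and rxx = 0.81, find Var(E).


var_true = rxx * var_obs = 0.81 * 157.89 = 127.8909
var_error = var_obs - var_true
var_error = 157.89 - 127.8909
var_error = 29.9991

29.9991


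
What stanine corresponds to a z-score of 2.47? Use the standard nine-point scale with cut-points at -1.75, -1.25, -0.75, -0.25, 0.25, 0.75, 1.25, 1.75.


Stanine boundaries: [-1.75, -1.25, -0.75, -0.25, 0.25, 0.75, 1.25, 1.75]
z = 2.47
Check each boundary:
  z >= -1.75 -> could be stanine 2
  z >= -1.25 -> could be stanine 3
  z >= -0.75 -> could be stanine 4
  z >= -0.25 -> could be stanine 5
  z >= 0.25 -> could be stanine 6
  z >= 0.75 -> could be stanine 7
  z >= 1.25 -> could be stanine 8
  z >= 1.75 -> could be stanine 9
Highest qualifying boundary gives stanine = 9

9


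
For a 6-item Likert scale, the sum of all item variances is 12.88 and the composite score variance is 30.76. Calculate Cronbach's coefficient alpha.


alpha = (k/(k-1)) * (1 - sum(si^2)/s_total^2)
= (6/5) * (1 - 12.88/30.76)
alpha = 0.6975

0.6975


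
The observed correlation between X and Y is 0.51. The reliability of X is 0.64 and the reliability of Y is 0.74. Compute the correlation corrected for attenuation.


r_corrected = rxy / sqrt(rxx * ryy)
= 0.51 / sqrt(0.64 * 0.74)
= 0.51 / sqrt(0.4736)
= 0.51 / 0.688186
r_corrected = 0.7411

0.7411


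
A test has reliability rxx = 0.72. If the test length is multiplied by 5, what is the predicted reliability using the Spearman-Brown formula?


r_new = (n * rxx) / (1 + (n-1) * rxx)
r_new = (5 * 0.72) / (1 + 4 * 0.72)
r_new = 3.6 / 3.88
r_new = 0.9278

0.9278


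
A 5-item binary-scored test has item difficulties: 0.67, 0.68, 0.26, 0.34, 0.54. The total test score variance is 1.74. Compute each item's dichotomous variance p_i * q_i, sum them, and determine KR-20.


For each item, compute p_i * q_i:
  Item 1: 0.67 * 0.33 = 0.2211
  Item 2: 0.68 * 0.32 = 0.2176
  Item 3: 0.26 * 0.74 = 0.1924
  Item 4: 0.34 * 0.66 = 0.2244
  Item 5: 0.54 * 0.46 = 0.2484
Sum(p_i * q_i) = 0.2211 + 0.2176 + 0.1924 + 0.2244 + 0.2484 = 1.1039
KR-20 = (k/(k-1)) * (1 - Sum(p_i*q_i) / Var_total)
= (5/4) * (1 - 1.1039/1.74)
= 1.25 * 0.3656
KR-20 = 0.457

0.457


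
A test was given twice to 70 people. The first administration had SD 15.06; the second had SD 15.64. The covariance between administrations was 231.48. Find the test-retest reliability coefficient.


r = cov(X,Y) / (SD_X * SD_Y)
r = 231.48 / (15.06 * 15.64)
r = 231.48 / 235.5384
r = 0.9828

0.9828


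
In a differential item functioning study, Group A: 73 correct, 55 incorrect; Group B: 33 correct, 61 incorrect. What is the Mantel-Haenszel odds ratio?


Odds_A = 73/55 = 1.3273
Odds_B = 33/61 = 0.541
OR = Odds_A / Odds_B = 1.3273 / 0.541
Exactly, OR = (73 * 61) / (55 * 33) = 4453 / 1815
OR = 2.4534

2.4534


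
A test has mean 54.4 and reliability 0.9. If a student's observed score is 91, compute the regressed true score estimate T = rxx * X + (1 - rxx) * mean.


T_est = rxx * X + (1 - rxx) * mean
T_est = 0.9 * 91 + 0.1 * 54.4
T_est = 81.9 + 5.44
T_est = 87.34

87.34


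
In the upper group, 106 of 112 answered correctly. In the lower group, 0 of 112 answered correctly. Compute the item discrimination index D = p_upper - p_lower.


p_upper = 106/112 = 0.9464
p_lower = 0/112 = 0.0
D = 0.9464 - 0.0 = 0.9464

0.9464
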